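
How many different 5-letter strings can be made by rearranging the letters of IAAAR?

Letter multiplicities in IAAAR: A×3, I×1, R×1.
The number of distinct arrangements is 5!/(3!) = 120/6 = 20.

20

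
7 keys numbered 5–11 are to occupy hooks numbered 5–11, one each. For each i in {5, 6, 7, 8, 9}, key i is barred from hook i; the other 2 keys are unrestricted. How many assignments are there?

2428

Let Aᵢ (for 5 ≤ i ≤ 9) be the placements that put key i in its forbidden hook. Any j of these fix j positions, leaving (7−j)! ways to fill the rest, and there are C(5,j) ways to pick which j.
By inclusion–exclusion, the number of valid placements is Σ_{j=0}^{5} (−1)^j C(5,j)·(7−j)!.
Computing: 5040 − 3600 + 1200 − 240 + 30 − 2 = 2428.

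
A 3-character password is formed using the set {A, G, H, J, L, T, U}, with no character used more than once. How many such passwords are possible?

Choose and order 3 of the 7 symbols: the first character has 7 options, the next 6, then 5.
That product is 7 × 6 × 5 = 210.

210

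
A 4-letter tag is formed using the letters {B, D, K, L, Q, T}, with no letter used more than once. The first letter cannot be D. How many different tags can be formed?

300

The first letter has 6−1 = 5 choices (anything except D).
The remaining 3 letters are filled from the other 5 symbols without repetition: 5 × 4 × 3 = 60.
Total: 5 × 60 = 300.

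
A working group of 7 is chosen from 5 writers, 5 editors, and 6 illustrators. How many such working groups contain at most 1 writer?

Split by how many writers are chosen (0 through 1).
Sum: C(5,0)·C(11,7) + C(5,1)·C(11,6) = 330 + 2310 = 2640.

2640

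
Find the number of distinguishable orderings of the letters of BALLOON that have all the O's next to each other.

360

Treat the 2 copies of O as a single block. The multiset to arrange is then {OO, A, B, L, L, N}, 6 items in all.
That gives (6)!/(2!) = 360 arrangements.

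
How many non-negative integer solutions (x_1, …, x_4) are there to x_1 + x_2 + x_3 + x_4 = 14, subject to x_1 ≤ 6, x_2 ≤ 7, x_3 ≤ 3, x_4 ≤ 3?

48

Without the upper bounds there are C(17,3) = 680 ways to split 14 among 4 variables.
Subtract solutions that violate a single cap (substitute x_i' = x_i − (cap_i+1)): x_1 ≥ 7 gives C(10,3) = 120; x_2 ≥ 8 gives C(9,3) = 84; x_3 ≥ 4 gives C(13,3) = 286; x_4 ≥ 4 gives C(13,3) = 286. Together 776.
Add back pairs where two caps are both exceeded: 0 + 20 + 20 + 10 + 10 + 84 = 144.
By inclusion–exclusion the count is 680 − 776 + 144 = 48.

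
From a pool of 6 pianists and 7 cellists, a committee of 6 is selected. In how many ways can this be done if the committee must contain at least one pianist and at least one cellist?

Unrestricted: C(13,6) = 1716 ways to pick any 6 of the 13.
Subtract selections that omit an entire group: no pianists → C(7,6) = 7; no cellists → C(6,6) = 1.
Both groups omitted at once is impossible, so 1716 − 8 = 1708.

1708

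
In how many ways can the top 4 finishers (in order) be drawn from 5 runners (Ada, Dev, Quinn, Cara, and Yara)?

120

There are 5 choices for 1st place, 4 for 2nd, and so on down to 2 for position 4.
That gives 5 × 4 × 3 × 2 = 120.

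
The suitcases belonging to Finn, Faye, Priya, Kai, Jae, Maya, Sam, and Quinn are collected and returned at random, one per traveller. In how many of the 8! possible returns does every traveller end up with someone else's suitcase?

This is the derangement count D_8: permutations of 8 items with no fixed point.
By inclusion–exclusion this is Σ_{j=0}^{8} (−1)^j C(8,j)·(8−j)!.
Computing: 40320 − 40320 + 20160 − 6720 + 1680 − 336 + 56 − 8 + 1 = 14833.

14833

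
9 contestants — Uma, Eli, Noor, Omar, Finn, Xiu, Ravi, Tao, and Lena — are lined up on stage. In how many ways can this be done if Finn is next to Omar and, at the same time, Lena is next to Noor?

20160

Treat {Finn,Omar} as one block (2 orders) and {Lena,Noor} as another (2 orders).
That leaves 7 units to arrange: 2 × 2 × 7! = 4 × 5040 = 20160.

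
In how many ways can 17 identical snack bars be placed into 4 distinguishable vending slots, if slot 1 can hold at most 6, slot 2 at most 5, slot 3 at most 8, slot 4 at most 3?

52

By stars and bars, unrestricted non-negative solutions to x_1+…+x_4 = 17 number C(17+3,3) = 1140.
Subtract solutions that violate a single cap (substitute x_i' = x_i − (cap_i+1)): x_1 ≥ 7 gives C(13,3) = 286; x_2 ≥ 6 gives C(14,3) = 364; x_3 ≥ 9 gives C(11,3) = 165; x_4 ≥ 4 gives C(16,3) = 560. Together 1375.
Add back pairs where two caps are both exceeded: 35 + 4 + 84 + 10 + 120 + 35 = 288.
Subtract triples: 0 + 1 + 0 + 0 = 1.
By inclusion–exclusion the count is 1140 − 1375 + 288 − 1 = 52.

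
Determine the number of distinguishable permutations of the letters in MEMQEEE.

105

MEMQEEE has 7 letters with E appearing 4 times and M appearing twice.
The number of distinct arrangements is 7!/(4!·2!) = 5040/48 = 105.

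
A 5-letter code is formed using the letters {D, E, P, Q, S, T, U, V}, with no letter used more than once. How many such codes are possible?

6720

With no repetition, fill the 5 letters in order: 8 choices, then 7, down to 4.
8 × 7 × 6 × 5 × 4 = 6720.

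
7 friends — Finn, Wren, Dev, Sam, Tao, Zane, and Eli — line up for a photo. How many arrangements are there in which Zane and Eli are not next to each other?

Of the 7! = 5040 arrangements, those with Zane and Eli adjacent number 2 × 6! = 1440 (treat the pair as a block with 2 internal orders).
Complementary counting: 5040 − 1440 = 3600.

3600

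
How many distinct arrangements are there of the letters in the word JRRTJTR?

210

The 7 letters of JRRTJTR have repeats: J appearing twice, R appearing 3 times, and T appearing twice.
Dividing 7! = 5040 by 3!·2!·2! = 24 for the repeated letters gives 210.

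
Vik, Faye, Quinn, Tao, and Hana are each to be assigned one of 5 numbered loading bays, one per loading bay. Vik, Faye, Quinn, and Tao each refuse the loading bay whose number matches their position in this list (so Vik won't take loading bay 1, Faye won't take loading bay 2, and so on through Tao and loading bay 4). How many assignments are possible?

53

Let Aᵢ (for 1 ≤ i ≤ 4) be the placements that put person i in their forbidden loading bay. Any j of these fix j positions, leaving (5−j)! ways to fill the rest, and there are C(4,j) ways to pick which j.
By inclusion–exclusion, the number of valid placements is Σ_{j=0}^{4} (−1)^j C(4,j)·(5−j)!.
Computing: 120 − 96 + 36 − 8 + 1 = 53.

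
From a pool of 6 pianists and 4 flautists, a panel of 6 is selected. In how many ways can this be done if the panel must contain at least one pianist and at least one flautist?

209

With no constraint there are C(10,6) = 210 possible selections.
Selections missing a whole group: no pianists → C(4,6) = 0; no flautists → C(6,6) = 1.
Both groups omitted at once is impossible, so 210 − 1 = 209.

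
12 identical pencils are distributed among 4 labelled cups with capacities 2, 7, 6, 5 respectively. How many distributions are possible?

By stars and bars, unrestricted non-negative solutions to x_1+…+x_4 = 12 number C(12+3,3) = 455.
Subtract solutions that violate a single cap (substitute x_i' = x_i − (cap_i+1)): x_1 ≥ 3 gives C(12,3) = 220; x_2 ≥ 8 gives C(7,3) = 35; x_3 ≥ 7 gives C(8,3) = 56; x_4 ≥ 6 gives C(9,3) = 84. Together 395.
Add back pairs where two caps are both exceeded: 4 + 10 + 20 + 0 + 0 + 0 = 34.
By inclusion–exclusion the count is 455 − 395 + 34 = 94.

94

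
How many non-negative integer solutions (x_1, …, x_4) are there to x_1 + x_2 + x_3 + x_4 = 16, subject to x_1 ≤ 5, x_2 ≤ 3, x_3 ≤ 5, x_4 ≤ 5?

10

Ignoring the caps, the number of non-negative solutions to x_1+…+x_4 = 16 is C(19,3) = 969.
Subtract solutions that violate a single cap (substitute x_i' = x_i − (cap_i+1)): x_1 ≥ 6 gives C(13,3) = 286; x_2 ≥ 4 gives C(15,3) = 455; x_3 ≥ 6 gives C(13,3) = 286; x_4 ≥ 6 gives C(13,3) = 286. Together 1313.
Add back pairs where two caps are both exceeded: 84 + 35 + 35 + 84 + 84 + 35 = 357.
Subtract triples: 1 + 1 + 0 + 1 = 3.
By inclusion–exclusion the count is 969 − 1313 + 357 − 3 = 10.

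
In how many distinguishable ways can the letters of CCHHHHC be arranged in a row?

The 7 letters of CCHHHHC have repeats: C appearing 3 times and H appearing 4 times.
The number of distinct arrangements is 7!/(4!·3!) = 5040/144 = 35.

35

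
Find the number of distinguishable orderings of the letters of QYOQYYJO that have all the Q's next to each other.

Treat the 2 copies of Q as a single block. The multiset to arrange is then {QQ, J, O, O, Y, Y, Y}, 7 items in all.
That gives (7)!/(3!·2!) = 420 arrangements.

420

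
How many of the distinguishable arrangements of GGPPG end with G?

With the last slot taken by G, it remains to arrange the other 4 letters (GPPG).
Those 4 letters have G appearing twice and P appearing twice, giving (4)!/(2!·2!) = 6.

6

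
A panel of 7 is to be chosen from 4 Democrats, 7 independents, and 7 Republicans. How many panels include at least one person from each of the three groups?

27734

With no constraint there are C(18,7) = 31824 possible selections.
Subtract selections that omit an entire group: no Democrats → C(14,7) = 3432; no independents → C(11,7) = 330; no Republicans → C(11,7) = 330.
Add back selections omitting two groups (i.e. drawn from a single group): C(4,7) + C(7,7) + C(7,7) = 2.
By inclusion–exclusion: 31824 − 4092 + 2 = 27734.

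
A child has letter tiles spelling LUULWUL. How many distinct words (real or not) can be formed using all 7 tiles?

140

LUULWUL has 7 letters with L appearing 3 times and U appearing 3 times.
The number of distinct arrangements is 7!/(3!·3!) = 5040/36 = 140.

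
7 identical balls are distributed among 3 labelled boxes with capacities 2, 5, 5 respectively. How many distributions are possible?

Ignoring the caps, the number of non-negative solutions to x_1+…+x_3 = 7 is C(9,2) = 36.
Subtract solutions that violate a single cap (substitute x_i' = x_i − (cap_i+1)): x_1 ≥ 3 gives C(6,2) = 15; x_2 ≥ 6 gives C(3,2) = 3; x_3 ≥ 6 gives C(3,2) = 3. Together 21.
No two caps can be exceeded simultaneously, so the pair terms are all 0.
By inclusion–exclusion the count is 36 − 21 + 0 = 15.

15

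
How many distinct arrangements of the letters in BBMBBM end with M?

With the last slot taken by M, it remains to arrange the other 5 letters (BBBBM).
Those 5 letters have B appearing 4 times, giving (5)!/(4!) = 5.

5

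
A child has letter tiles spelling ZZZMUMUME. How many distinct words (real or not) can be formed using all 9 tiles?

5040

ZZZMUMUME has 9 letters with M appearing 3 times, U appearing twice, and Z appearing 3 times.
So there are 9! / (3!·3!·2!) = 5040 distinguishable arrangements.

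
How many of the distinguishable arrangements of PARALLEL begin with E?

420

With the first slot taken by E, it remains to arrange the other 7 letters (PARALLL).
Those 7 letters have A appearing twice and L appearing 3 times, giving (7)!/(3!·2!) = 420.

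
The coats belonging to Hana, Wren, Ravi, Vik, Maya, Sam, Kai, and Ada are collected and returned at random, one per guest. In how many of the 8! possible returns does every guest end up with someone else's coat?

14833

Let Aᵢ be the assignments in which guest i gets their own coat. We want the size of the complement of A₁∪…∪A_8.
By inclusion–exclusion this is Σ_{j=0}^{8} (−1)^j C(8,j)·(8−j)!.
Computing: 40320 − 40320 + 20160 − 6720 + 1680 − 336 + 56 − 8 + 1 = 14833.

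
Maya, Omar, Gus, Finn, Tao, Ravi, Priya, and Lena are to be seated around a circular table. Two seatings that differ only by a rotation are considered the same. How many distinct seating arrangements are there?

Fix one person's seat to break rotational symmetry; the remaining 7 people can be arranged in (7)! = 5040 ways.

5040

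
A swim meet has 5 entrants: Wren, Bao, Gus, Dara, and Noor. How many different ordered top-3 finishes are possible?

60

This is an ordered selection of 3 from 5: P(5,3).
That gives 5 × 4 × 3 = 60.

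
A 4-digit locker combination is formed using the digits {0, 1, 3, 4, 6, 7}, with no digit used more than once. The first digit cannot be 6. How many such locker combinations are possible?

The first digit has 6−1 = 5 choices (anything except 6).
The remaining 3 digits are filled from the other 5 symbols without repetition: 5 × 4 × 3 = 60.
Total: 5 × 60 = 300.

300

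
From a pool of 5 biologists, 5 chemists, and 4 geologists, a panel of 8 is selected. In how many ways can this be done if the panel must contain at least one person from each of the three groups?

With no constraint there are C(14,8) = 3003 possible selections.
Selections missing a whole group: no biologists → C(9,8) = 9; no chemists → C(9,8) = 9; no geologists → C(10,8) = 45.
Add back selections omitting two groups (i.e. drawn from a single group): C(5,8) + C(5,8) + C(4,8) = 0.
By inclusion–exclusion: 3003 − 63 + 0 = 2940.

2940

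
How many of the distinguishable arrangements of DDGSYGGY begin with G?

630

With the first slot taken by G, it remains to arrange the other 7 letters (DDSYGGY).
Those 7 letters have D appearing twice, G appearing twice, and Y appearing twice, giving (7)!/(2!·2!·2!) = 630.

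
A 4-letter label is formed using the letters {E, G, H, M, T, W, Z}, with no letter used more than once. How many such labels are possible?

This is a permutation of 4 out of 7: P(7,4) = 7!/3!.
That product is 7 × 6 × 5 × 4 = 840.

840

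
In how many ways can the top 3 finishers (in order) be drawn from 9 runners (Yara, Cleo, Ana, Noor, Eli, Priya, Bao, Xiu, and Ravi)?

This is an ordered selection of 3 from 9: P(9,3).
That gives 9 × 8 × 7 = 504.

504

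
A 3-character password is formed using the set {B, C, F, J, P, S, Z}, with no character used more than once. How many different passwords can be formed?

With no repetition, fill the 3 characters in order: 7 choices, then 6, down to 5.
That product is 7 × 6 × 5 = 210.

210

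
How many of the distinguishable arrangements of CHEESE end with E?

Fix E in the last position and arrange the remaining 5 letters.
Those 5 letters have E appearing twice, giving (5)!/(2!) = 60.

60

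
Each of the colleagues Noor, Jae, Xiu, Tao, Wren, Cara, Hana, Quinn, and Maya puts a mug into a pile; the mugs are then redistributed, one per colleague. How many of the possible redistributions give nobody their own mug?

133496

Let Aᵢ be the assignments in which colleague i gets their own mug. We want the size of the complement of A₁∪…∪A_9.
By inclusion–exclusion this is Σ_{j=0}^{9} (−1)^j C(9,j)·(9−j)!.
Computing: 362880 − 362880 + 181440 − 60480 + 15120 − 3024 + 504 − 72 + 9 − 1 = 133496.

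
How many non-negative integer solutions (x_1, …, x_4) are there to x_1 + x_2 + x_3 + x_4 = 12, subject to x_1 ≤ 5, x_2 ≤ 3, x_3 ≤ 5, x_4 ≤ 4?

51

By stars and bars, unrestricted non-negative solutions to x_1+…+x_4 = 12 number C(12+3,3) = 455.
Subtract solutions that violate a single cap (substitute x_i' = x_i − (cap_i+1)): x_1 ≥ 6 gives C(9,3) = 84; x_2 ≥ 4 gives C(11,3) = 165; x_3 ≥ 6 gives C(9,3) = 84; x_4 ≥ 5 gives C(10,3) = 120. Together 453.
Add back pairs where two caps are both exceeded: 10 + 1 + 4 + 10 + 20 + 4 = 49.
By inclusion–exclusion the count is 455 − 453 + 49 = 51.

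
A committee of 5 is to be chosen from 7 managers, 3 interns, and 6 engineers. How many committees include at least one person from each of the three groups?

2730

Unrestricted: C(16,5) = 4368 ways to pick any 5 of the 16.
Selections missing a whole group: no managers → C(9,5) = 126; no interns → C(13,5) = 1287; no engineers → C(10,5) = 252.
Add back selections omitting two groups (i.e. drawn from a single group): C(7,5) + C(3,5) + C(6,5) = 27.
By inclusion–exclusion: 4368 − 1665 + 27 = 2730.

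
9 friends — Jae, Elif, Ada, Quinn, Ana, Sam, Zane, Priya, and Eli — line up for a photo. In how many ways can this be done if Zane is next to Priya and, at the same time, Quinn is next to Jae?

20160

Treat {Zane,Priya} as one block (2 orders) and {Quinn,Jae} as another (2 orders).
That leaves 7 units to arrange: 2 × 2 × 7! = 4 × 5040 = 20160.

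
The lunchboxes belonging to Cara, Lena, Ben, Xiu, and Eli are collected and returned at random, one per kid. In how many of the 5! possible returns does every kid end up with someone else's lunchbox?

Count assignments avoiding every fixed point. For any j of the 5 kids fixed to their own lunchbox, the other 5−j can be arranged in (5−j)! ways.
By inclusion–exclusion this is Σ_{j=0}^{5} (−1)^j C(5,j)·(5−j)!.
Computing: 120 − 120 + 60 − 20 + 5 − 1 = 44.

44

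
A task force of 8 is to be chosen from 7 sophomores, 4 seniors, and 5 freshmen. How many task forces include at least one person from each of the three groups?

12201

Total 8-person selections from all 16: C(16,8) = 12870.
Subtract selections that omit an entire group: no sophomores → C(9,8) = 9; no seniors → C(12,8) = 495; no freshmen → C(11,8) = 165.
Add back selections omitting two groups (i.e. drawn from a single group): C(7,8) + C(4,8) + C(5,8) = 0.
By inclusion–exclusion: 12870 − 669 + 0 = 12201.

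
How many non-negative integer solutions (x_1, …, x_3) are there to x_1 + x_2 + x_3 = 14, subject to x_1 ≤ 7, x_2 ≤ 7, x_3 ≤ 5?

21

By stars and bars, unrestricted non-negative solutions to x_1+…+x_3 = 14 number C(14+2,2) = 120.
Subtract solutions that violate a single cap (substitute x_i' = x_i − (cap_i+1)): x_1 ≥ 8 gives C(8,2) = 28; x_2 ≥ 8 gives C(8,2) = 28; x_3 ≥ 6 gives C(10,2) = 45. Together 101.
Add back pairs where two caps are both exceeded: 0 + 1 + 1 = 2.
By inclusion–exclusion the count is 120 − 101 + 2 = 21.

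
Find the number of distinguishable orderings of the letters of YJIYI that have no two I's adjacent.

There are 5!/(2!·2!) = 30 arrangements of YJIYI in total.
Arrangements with the I's together: treat II as one letter, giving (4)!/(2!) = 12.
Hence 30 − 12 = 18.

18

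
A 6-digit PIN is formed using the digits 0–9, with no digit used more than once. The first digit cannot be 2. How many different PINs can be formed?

The first digit has 10−1 = 9 choices (anything except 2).
The remaining 5 digits are filled from the other 9 symbols without repetition: 9 × 8 × 7 × 6 × 5 = 15120.
Total: 9 × 15120 = 136080.

136080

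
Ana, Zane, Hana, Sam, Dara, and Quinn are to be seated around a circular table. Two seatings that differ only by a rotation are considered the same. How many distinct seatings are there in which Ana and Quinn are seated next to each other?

Glue Ana and Quinn into a block (2 internal orders). Seating 5 units around a circle gives (4)! arrangements.
So 2 × (4)! = 2 × 24 = 48.

48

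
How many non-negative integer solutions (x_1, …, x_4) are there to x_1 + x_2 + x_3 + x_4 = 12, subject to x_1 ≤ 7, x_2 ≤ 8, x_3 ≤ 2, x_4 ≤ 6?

Ignoring the caps, the number of non-negative solutions to x_1+…+x_4 = 12 is C(15,3) = 455.
Subtract solutions that violate a single cap (substitute x_i' = x_i − (cap_i+1)): x_1 ≥ 8 gives C(7,3) = 35; x_2 ≥ 9 gives C(6,3) = 20; x_3 ≥ 3 gives C(12,3) = 220; x_4 ≥ 7 gives C(8,3) = 56. Together 331.
Add back pairs where two caps are both exceeded: 0 + 4 + 0 + 1 + 0 + 10 = 15.
By inclusion–exclusion the count is 455 − 331 + 15 = 139.

139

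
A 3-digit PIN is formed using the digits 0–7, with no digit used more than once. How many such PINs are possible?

336

Choose and order 3 of the 8 symbols: the first digit has 8 options, the next 7, then 6.
8 × 7 × 6 = 336.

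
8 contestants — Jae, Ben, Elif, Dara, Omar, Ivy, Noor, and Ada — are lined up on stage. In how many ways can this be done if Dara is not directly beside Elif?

30240

Of the 8! = 40320 arrangements, those with Dara and Elif adjacent number 2 × 7! = 10080 (treat the pair as a block with 2 internal orders).
So 40320 − 10080 = 30240 arrangements keep them apart.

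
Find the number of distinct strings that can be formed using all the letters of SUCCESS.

The 7 letters of SUCCESS have repeats: C appearing twice and S appearing 3 times.
So there are 7! / (3!·2!) = 420 distinguishable arrangements.

420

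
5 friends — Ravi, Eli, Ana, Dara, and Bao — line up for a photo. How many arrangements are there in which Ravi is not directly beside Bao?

72

There are 5! = 120 arrangements in all. If Ravi and Bao are adjacent, merging them into one block gives 2·(4)! = 48 arrangements.
So 120 − 48 = 72 arrangements keep them apart.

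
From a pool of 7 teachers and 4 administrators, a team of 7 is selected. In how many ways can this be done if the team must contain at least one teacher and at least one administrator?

329

Total 7-person selections from all 11: C(11,7) = 330.
Subtract selections that omit an entire group: no teachers → C(4,7) = 0; no administrators → C(7,7) = 1.
Both groups omitted at once is impossible, so 330 − 1 = 329.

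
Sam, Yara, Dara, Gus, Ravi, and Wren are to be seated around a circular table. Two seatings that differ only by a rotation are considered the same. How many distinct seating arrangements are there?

120

Around a circle, 6 distinct people have 6!/6 = (5)! = 120 rotationally distinct seatings.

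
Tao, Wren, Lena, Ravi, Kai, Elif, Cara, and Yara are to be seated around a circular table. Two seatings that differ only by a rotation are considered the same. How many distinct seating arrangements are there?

Around a circle, 8 distinct people have 8!/8 = (7)! = 5040 rotationally distinct seatings.

5040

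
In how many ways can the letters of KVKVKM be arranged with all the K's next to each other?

Treat the 3 copies of K as a single block. The multiset to arrange is then {KKK, M, V, V}, 4 items in all.
That gives (4)!/(2!) = 12 arrangements.

12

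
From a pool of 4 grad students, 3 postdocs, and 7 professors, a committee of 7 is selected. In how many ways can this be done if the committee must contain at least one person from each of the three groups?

2982

Unrestricted: C(14,7) = 3432 ways to pick any 7 of the 14.
Subtract selections that omit an entire group: no grad students → C(10,7) = 120; no postdocs → C(11,7) = 330; no professors → C(7,7) = 1.
Add back selections omitting two groups (i.e. drawn from a single group): C(4,7) + C(3,7) + C(7,7) = 1.
By inclusion–exclusion: 3432 − 451 + 1 = 2982.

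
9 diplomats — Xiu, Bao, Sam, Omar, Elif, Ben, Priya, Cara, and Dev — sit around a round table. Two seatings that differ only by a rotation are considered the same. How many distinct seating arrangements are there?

40320

Fix one person's seat to break rotational symmetry; the remaining 8 people can be arranged in (8)! = 40320 ways.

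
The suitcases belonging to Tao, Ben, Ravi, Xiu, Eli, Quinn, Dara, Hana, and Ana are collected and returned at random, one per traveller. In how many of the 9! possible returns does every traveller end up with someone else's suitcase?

133496

Count assignments avoiding every fixed point. For any j of the 9 travellers fixed to their own suitcase, the other 9−j can be arranged in (9−j)! ways.
By inclusion–exclusion this is Σ_{j=0}^{9} (−1)^j C(9,j)·(9−j)!.
Computing: 362880 − 362880 + 181440 − 60480 + 15120 − 3024 + 504 − 72 + 9 − 1 = 133496.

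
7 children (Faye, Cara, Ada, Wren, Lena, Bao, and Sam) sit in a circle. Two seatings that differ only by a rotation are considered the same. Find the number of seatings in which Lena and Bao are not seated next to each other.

Without the restriction there are (6)! = 720 seatings.
Seatings with Lena beside Bao: treat them as a block with 2 internal orders, giving 2 × (5)! = 240.
Subtracting, 720 − 240 = 480.

480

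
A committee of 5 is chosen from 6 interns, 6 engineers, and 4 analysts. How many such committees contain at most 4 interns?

Split by how many interns are chosen (0 through 4).
Sum: C(6,0)·C(10,5) + C(6,1)·C(10,4) + C(6,2)·C(10,3) + C(6,3)·C(10,2) + C(6,4)·C(10,1) = 252 + 1260 + 1800 + 900 + 150 = 4362.

4362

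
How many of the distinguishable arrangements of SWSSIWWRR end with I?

Fix I in the last position and arrange the remaining 8 letters.
Those 8 letters have R appearing twice, S appearing 3 times, and W appearing 3 times, giving (8)!/(3!·3!·2!) = 560.

560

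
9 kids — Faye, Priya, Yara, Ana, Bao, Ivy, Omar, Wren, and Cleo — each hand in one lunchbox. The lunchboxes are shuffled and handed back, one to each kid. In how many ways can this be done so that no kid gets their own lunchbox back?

133496

This is the derangement count D_9: permutations of 9 items with no fixed point.
By inclusion–exclusion this is Σ_{j=0}^{9} (−1)^j C(9,j)·(9−j)!.
Computing: 362880 − 362880 + 181440 − 60480 + 15120 − 3024 + 504 − 72 + 9 − 1 = 133496.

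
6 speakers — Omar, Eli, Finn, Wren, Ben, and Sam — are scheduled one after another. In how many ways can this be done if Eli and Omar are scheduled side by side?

240

Treat {Eli, Omar} as a single unit. There are 5 units to order, and the pair itself can be ordered 2 ways.
That gives 2 × 5! = 2 × 120 = 240.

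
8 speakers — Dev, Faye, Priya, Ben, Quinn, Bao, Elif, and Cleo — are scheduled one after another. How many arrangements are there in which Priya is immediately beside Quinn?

Glue Priya and Quinn into one block (2 internal orders), leaving 7 units to arrange in a row.
That gives 2 × 7! = 2 × 5040 = 10080.

10080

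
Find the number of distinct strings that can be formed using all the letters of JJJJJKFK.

JJJJJKFK has 8 letters with J appearing 5 times and K appearing twice.
So there are 8! / (5!·2!) = 168 distinguishable arrangements.

168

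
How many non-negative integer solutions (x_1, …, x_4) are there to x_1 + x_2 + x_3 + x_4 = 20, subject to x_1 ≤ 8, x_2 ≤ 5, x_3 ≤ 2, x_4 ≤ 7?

Ignoring the caps, the number of non-negative solutions to x_1+…+x_4 = 20 is C(23,3) = 1771.
Subtract solutions that violate a single cap (substitute x_i' = x_i − (cap_i+1)): x_1 ≥ 9 gives C(14,3) = 364; x_2 ≥ 6 gives C(17,3) = 680; x_3 ≥ 3 gives C(20,3) = 1140; x_4 ≥ 8 gives C(15,3) = 455. Together 2639.
Add back pairs where two caps are both exceeded: 56 + 165 + 20 + 364 + 84 + 220 = 909.
Subtract triples: 10 + 0 + 1 + 20 = 31.
By inclusion–exclusion the count is 1771 − 2639 + 909 − 31 = 10.

10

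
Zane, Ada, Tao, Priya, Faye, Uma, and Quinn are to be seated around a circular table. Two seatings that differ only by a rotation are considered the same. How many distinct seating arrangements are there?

Seat Zane anywhere (absorbing the rotational symmetry), then permute the other 6: (6)! = 720.

720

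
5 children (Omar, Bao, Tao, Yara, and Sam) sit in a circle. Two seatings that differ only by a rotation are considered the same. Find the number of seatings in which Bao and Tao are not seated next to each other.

Without the restriction there are (4)! = 24 seatings.
Seatings with Bao beside Tao: treat them as a block with 2 internal orders, giving 2 × (3)! = 12.
Subtracting, 24 − 12 = 12.

12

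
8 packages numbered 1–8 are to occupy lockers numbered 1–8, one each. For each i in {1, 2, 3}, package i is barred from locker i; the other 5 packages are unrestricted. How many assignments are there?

27240

Let Aᵢ (for i ∈ {1, 2, 3}) be the placements that put package i in its forbidden locker. Any j of these fix j positions, leaving (8−j)! ways to fill the rest, and there are C(3,j) ways to pick which j.
By inclusion–exclusion, the number of valid placements is Σ_{j=0}^{3} (−1)^j C(3,j)·(8−j)!.
Computing: 40320 − 15120 + 2160 − 120 = 27240.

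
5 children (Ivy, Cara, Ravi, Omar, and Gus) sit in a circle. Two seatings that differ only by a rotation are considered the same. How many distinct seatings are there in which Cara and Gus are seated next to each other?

12

Treat {Cara, Gus} as one unit (2 internal orders) and seat the resulting 4 units around the table: (3)! circular arrangements.
So 2 × (3)! = 2 × 6 = 12.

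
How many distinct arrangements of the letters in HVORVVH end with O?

Fix O in the last position and arrange the remaining 6 letters.
Those 6 letters have H appearing twice and V appearing 3 times, giving (6)!/(3!·2!) = 60.

60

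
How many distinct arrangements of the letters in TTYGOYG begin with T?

180

With the first slot taken by T, it remains to arrange the other 6 letters (TYGOYG).
Those 6 letters have G appearing twice and Y appearing twice, giving (6)!/(2!·2!) = 180.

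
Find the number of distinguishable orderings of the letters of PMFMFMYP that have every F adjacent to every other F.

420

Treat the 2 copies of F as a single block. The multiset to arrange is then {FF, M, M, M, P, P, Y}, 7 items in all.
That gives (7)!/(3!·2!) = 420 arrangements.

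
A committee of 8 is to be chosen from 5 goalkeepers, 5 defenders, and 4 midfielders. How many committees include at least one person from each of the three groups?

Total 8-person selections from all 14: C(14,8) = 3003.
Subtract selections that omit an entire group: no goalkeepers → C(9,8) = 9; no defenders → C(9,8) = 9; no midfielders → C(10,8) = 45.
Add back selections omitting two groups (i.e. drawn from a single group): C(5,8) + C(5,8) + C(4,8) = 0.
By inclusion–exclusion: 3003 − 63 + 0 = 2940.

2940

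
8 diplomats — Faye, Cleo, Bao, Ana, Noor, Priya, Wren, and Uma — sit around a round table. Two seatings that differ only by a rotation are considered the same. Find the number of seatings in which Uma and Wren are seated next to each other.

Treat {Uma, Wren} as one unit (2 internal orders) and seat the resulting 7 units around the table: (6)! circular arrangements.
So 2 × (6)! = 2 × 720 = 1440.

1440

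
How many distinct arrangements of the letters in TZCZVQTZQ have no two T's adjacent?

11760

There are 9!/(3!·2!·2!) = 15120 arrangements of TZCZVQTZQ in total.
Arrangements with the T's together: treat TT as one letter, giving (8)!/(3!·2!) = 3360.
Hence 15120 − 3360 = 11760.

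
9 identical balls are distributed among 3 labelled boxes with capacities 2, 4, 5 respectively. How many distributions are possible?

6

By stars and bars, unrestricted non-negative solutions to x_1+…+x_3 = 9 number C(9+2,2) = 55.
Subtract solutions that violate a single cap (substitute x_i' = x_i − (cap_i+1)): x_1 ≥ 3 gives C(8,2) = 28; x_2 ≥ 5 gives C(6,2) = 15; x_3 ≥ 6 gives C(5,2) = 10. Together 53.
Add back pairs where two caps are both exceeded: 3 + 1 + 0 = 4.
By inclusion–exclusion the count is 55 − 53 + 4 = 6.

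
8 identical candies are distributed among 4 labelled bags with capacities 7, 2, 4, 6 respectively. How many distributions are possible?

Ignoring the caps, the number of non-negative solutions to x_1+…+x_4 = 8 is C(11,3) = 165.
Subtract solutions that violate a single cap (substitute x_i' = x_i − (cap_i+1)): x_1 ≥ 8 gives C(3,3) = 1; x_2 ≥ 3 gives C(8,3) = 56; x_3 ≥ 5 gives C(6,3) = 20; x_4 ≥ 7 gives C(4,3) = 4. Together 81.
Add back pairs where two caps are both exceeded: 0 + 0 + 0 + 1 + 0 + 0 = 1.
By inclusion–exclusion the count is 165 − 81 + 1 = 85.

85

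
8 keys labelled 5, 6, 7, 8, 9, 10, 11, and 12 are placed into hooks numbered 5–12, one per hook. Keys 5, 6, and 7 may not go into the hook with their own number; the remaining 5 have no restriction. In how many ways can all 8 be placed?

Let Aᵢ (for i ∈ {5, 6, 7}) be the placements that put key i in its forbidden hook. Any j of these fix j positions, leaving (8−j)! ways to fill the rest, and there are C(3,j) ways to pick which j.
By inclusion–exclusion, the number of valid placements is Σ_{j=0}^{3} (−1)^j C(3,j)·(8−j)!.
Computing: 40320 − 15120 + 2160 − 120 = 27240.

27240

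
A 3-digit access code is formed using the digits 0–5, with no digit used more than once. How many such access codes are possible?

This is a permutation of 3 out of 6: P(6,3) = 6!/3!.
That product is 6 × 5 × 4 = 120.

120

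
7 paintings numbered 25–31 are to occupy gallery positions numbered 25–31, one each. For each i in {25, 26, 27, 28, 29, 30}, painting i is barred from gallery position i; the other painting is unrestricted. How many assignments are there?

Let Aᵢ (for 25 ≤ i ≤ 30) be the placements that put painting i in its forbidden gallery position. Any j of these fix j positions, leaving (7−j)! ways to fill the rest, and there are C(6,j) ways to pick which j.
By inclusion–exclusion, the number of valid placements is Σ_{j=0}^{6} (−1)^j C(6,j)·(7−j)!.
Computing: 5040 − 4320 + 1800 − 480 + 90 − 12 + 1 = 2119.

2119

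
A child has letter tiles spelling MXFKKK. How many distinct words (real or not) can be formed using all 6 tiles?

120

Letter multiplicities in MXFKKK: F×1, K×3, M×1, X×1.
Dividing 6! = 720 by 3! = 6 for the repeated letters gives 120.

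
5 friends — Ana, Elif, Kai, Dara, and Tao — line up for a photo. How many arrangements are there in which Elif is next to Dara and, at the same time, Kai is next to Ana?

Treat {Elif,Dara} as one block (2 orders) and {Kai,Ana} as another (2 orders).
That leaves 3 units to arrange: 2 × 2 × 3! = 4 × 6 = 24.

24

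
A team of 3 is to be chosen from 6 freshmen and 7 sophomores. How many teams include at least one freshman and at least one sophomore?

231

Unrestricted: C(13,3) = 286 ways to pick any 3 of the 13.
Subtract selections that omit an entire group: no freshmen → C(7,3) = 35; no sophomores → C(6,3) = 20.
Both groups omitted at once is impossible, so 286 − 55 = 231.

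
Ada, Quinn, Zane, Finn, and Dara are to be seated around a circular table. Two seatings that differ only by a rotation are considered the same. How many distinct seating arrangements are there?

Around a circle, 5 distinct people have 5!/5 = (4)! = 24 rotationally distinct seatings.

24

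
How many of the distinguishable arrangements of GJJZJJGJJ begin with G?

With the first slot taken by G, it remains to arrange the other 8 letters (JJZJJGJJ).
Those 8 letters have J appearing 6 times, giving (8)!/(6!) = 56.

56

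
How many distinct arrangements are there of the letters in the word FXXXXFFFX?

126

The 9 letters of FXXXXFFFX have repeats: F appearing 4 times and X appearing 5 times.
The number of distinct arrangements is 9!/(5!·4!) = 362880/2880 = 126.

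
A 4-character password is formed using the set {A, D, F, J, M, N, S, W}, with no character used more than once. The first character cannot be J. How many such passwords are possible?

1470

The first character has 8−1 = 7 choices (anything except J).
The remaining 3 characters are filled from the other 7 symbols without repetition: 7 × 6 × 5 = 210.
Total: 7 × 210 = 1470.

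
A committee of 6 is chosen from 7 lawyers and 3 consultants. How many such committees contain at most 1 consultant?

Split by how many consultants are chosen (0 through 1).
Sum: C(3,0)·C(7,6) + C(3,1)·C(7,5) = 7 + 63 = 70.

70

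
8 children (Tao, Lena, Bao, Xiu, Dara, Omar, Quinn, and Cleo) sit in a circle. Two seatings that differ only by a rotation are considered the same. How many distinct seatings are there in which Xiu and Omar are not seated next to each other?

All circular seatings of 8 people number (7)! = 5040.
Seatings with Xiu beside Omar: treat them as a block with 2 internal orders, giving 2 × (6)! = 1440.
Subtracting, 5040 − 1440 = 3600.

3600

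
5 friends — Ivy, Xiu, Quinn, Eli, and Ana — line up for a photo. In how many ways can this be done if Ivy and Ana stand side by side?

48

Glue Ivy and Ana into one block (2 internal orders), leaving 4 units to arrange in a row.
So the count is 2·(4)! = 48.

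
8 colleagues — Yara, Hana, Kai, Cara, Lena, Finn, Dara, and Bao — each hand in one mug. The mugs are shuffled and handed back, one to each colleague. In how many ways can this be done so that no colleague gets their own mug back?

Count assignments avoiding every fixed point. For any j of the 8 colleagues fixed to their own mug, the other 8−j can be arranged in (8−j)! ways.
By inclusion–exclusion this is Σ_{j=0}^{8} (−1)^j C(8,j)·(8−j)!.
Computing: 40320 − 40320 + 20160 − 6720 + 1680 − 336 + 56 − 8 + 1 = 14833.

14833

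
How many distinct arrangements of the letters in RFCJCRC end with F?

60

With the last slot taken by F, it remains to arrange the other 6 letters (RCJCRC).
Those 6 letters have C appearing 3 times and R appearing twice, giving (6)!/(3!·2!) = 60.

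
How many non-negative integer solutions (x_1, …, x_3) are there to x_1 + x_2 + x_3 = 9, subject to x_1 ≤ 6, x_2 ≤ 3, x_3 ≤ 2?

By stars and bars, unrestricted non-negative solutions to x_1+…+x_3 = 9 number C(9+2,2) = 55.
Subtract solutions that violate a single cap (substitute x_i' = x_i − (cap_i+1)): x_1 ≥ 7 gives C(4,2) = 6; x_2 ≥ 4 gives C(7,2) = 21; x_3 ≥ 3 gives C(8,2) = 28. Together 55.
Add back pairs where two caps are both exceeded: 0 + 0 + 6 = 6.
By inclusion–exclusion the count is 55 − 55 + 6 = 6.

6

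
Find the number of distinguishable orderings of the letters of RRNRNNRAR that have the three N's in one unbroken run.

42

Treat the 3 copies of N as a single block. The multiset to arrange is then {NNN, A, R, R, R, R, R}, 7 items in all.
That gives (7)!/(5!) = 42 arrangements.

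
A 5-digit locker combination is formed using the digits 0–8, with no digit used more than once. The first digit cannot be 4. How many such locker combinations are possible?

13440

The first digit has 9−1 = 8 choices (anything except 4).
The remaining 4 digits are filled from the other 8 symbols without repetition: 8 × 7 × 6 × 5 = 1680.
Total: 8 × 1680 = 13440.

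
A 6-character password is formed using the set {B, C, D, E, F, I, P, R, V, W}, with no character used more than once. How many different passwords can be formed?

151200

This is a permutation of 6 out of 10: P(10,6) = 10!/4!.
That product is 10 × 9 × 8 × 7 × 6 × 5 = 151200.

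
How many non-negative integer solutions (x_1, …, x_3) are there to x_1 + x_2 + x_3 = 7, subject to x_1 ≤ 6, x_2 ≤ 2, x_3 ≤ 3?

11

By stars and bars, unrestricted non-negative solutions to x_1+…+x_3 = 7 number C(7+2,2) = 36.
Subtract solutions that violate a single cap (substitute x_i' = x_i − (cap_i+1)): x_1 ≥ 7 gives C(2,2) = 1; x_2 ≥ 3 gives C(6,2) = 15; x_3 ≥ 4 gives C(5,2) = 10. Together 26.
Add back pairs where two caps are both exceeded: 0 + 0 + 1 = 1.
By inclusion–exclusion the count is 36 − 26 + 1 = 11.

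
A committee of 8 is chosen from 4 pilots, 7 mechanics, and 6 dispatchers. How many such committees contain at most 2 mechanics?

5295

Split by how many mechanics are chosen (0 through 2).
Sum: C(7,0)·C(10,8) + C(7,1)·C(10,7) + C(7,2)·C(10,6) = 45 + 840 + 4410 = 5295.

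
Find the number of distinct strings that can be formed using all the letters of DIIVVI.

The 6 letters of DIIVVI have repeats: I appearing 3 times and V appearing twice.
Dividing 6! = 720 by 3!·2! = 12 for the repeated letters gives 60.

60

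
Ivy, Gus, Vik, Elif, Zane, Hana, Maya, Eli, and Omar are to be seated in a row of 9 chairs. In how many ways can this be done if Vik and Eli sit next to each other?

80640

Place the 7 others and the Vik-Eli pair as 8 objects in a line; the pair has 2 internal arrangements.
So the count is 2·(8)! = 80640.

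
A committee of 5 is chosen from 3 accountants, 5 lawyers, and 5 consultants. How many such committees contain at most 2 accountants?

Split by how many accountants are chosen (0 through 2).
Sum: C(3,0)·C(10,5) + C(3,1)·C(10,4) + C(3,2)·C(10,3) = 252 + 630 + 360 = 1242.

1242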